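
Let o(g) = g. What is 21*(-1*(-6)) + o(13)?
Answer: 139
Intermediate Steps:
21*(-1*(-6)) + o(13) = 21*(-1*(-6)) + 13 = 21*6 + 13 = 126 + 13 = 139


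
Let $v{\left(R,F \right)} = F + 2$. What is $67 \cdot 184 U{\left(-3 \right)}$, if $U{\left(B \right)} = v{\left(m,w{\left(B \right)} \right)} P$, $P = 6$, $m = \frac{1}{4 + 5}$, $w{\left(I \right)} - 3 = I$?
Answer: $147936$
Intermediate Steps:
$w{\left(I \right)} = 3 + I$
$m = \frac{1}{9} \approx 0.11111$
$v{\left(R,F \right)} = 2 + F$
$U{\left(B \right)} = 30 + 6 B$ ($U{\left(B \right)} = \left(2 + \left(3 + B\right)\right) 6 = \left(5 + B\right) 6 = 30 + 6 B$)
$67 \cdot 184 U{\left(-3 \right)} = 67 \cdot 184 \left(30 + 6 \left(-3\right)\right) = 12328 \left(30 - 18\right) = 12328 \cdot 12 = 147936$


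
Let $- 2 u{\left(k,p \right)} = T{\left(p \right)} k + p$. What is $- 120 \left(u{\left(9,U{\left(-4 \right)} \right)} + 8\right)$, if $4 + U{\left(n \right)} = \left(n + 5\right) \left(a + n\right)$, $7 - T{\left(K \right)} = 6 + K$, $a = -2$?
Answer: $4380$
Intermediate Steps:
$T{\left(K \right)} = 1 - K$ ($T{\left(K \right)} = 7 - \left(6 + K\right) = 1 - K$)
$U{\left(n \right)} = -4 + \left(-2 + n\right) \left(5 + n\right)$ ($U{\left(n \right)} = -4 + \left(n + 5\right) \left(-2 + n\right) = -4 + \left(5 + n\right) \left(-2 + n\right) = -4 + \left(-2 + n\right) \left(5 + n\right)$)
$u{\left(k,p \right)} = - \frac{p}{2} - \frac{k \left(1 - p\right)}{2}$ ($u{\left(k,p \right)} = - \frac{\left(1 - p\right) k + p}{2} = - \frac{k \left(1 - p\right) + p}{2} = - \frac{p + k \left(1 - p\right)}{2} = - \frac{p}{2} - \frac{k \left(1 - p\right)}{2}$)
$- 120 \left(u{\left(9,U{\left(-4 \right)} \right)} + 8\right) = - 120 \left(\left(- \frac{-14 + \left(-4\right)^{2} + 3 \left(-4\right)}{2} + \frac{1}{2} \cdot 9 \left(-1 + \left(-14 + \left(-4\right)^{2} + 3 \left(-4\right)\right)\right)\right) + 8\right) = - 120 \left(\left(- \frac{-14 + 16 - 12}{2} + \frac{1}{2} \cdot 9 \left(-1 - 10\right)\right) + 8\right) = - 120 \left(\left(\left(- \frac{1}{2}\right) \left(-10\right) + \frac{1}{2} \cdot 9 \left(-1 - 10\right)\right) + 8\right) = - 120 \left(\left(5 + \frac{1}{2} \cdot 9 \left(-11\right)\right) + 8\right) = - 120 \left(\left(5 - \frac{99}{2}\right) + 8\right) = - 120 \left(- \frac{89}{2} + 8\right) = \left(-120\right) \left(- \frac{73}{2}\right) = 4380$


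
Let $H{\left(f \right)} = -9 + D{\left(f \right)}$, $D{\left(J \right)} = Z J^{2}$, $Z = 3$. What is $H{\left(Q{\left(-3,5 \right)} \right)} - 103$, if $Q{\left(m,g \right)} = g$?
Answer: $-37$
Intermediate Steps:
$D{\left(J \right)} = 3 J^{2}$
$H{\left(f \right)} = -9 + 3 f^{2}$
$H{\left(Q{\left(-3,5 \right)} \right)} - 103 = \left(-9 + 3 \cdot 5^{2}\right) - 103 = \left(-9 + 3 \cdot 25\right) - 103 = \left(-9 + 75\right) - 103 = 66 - 103 = -37$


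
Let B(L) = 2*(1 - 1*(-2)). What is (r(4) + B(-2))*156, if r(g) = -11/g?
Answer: 507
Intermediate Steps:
B(L) = 6 (B(L) = 2*(1 + 2) = 2*3 = 6)
(r(4) + B(-2))*156 = (-11/4 + 6)*156 = (13/4)*156 = 507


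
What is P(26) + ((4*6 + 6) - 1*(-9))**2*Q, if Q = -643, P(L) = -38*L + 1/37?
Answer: -36222666/37 ≈ -9.7899e+5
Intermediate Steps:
P(L) = 1/37 - 38*L (P(L) = -38*L + 1/37 = 1/37 - 38*L)
P(26) + ((4*6 + 6) - 1*(-9))**2*Q = (1/37 - 38*26) + ((4*6 + 6) - 1*(-9))**2*(-643) = (1/37 - 988) + ((24 + 6) + 9)**2*(-643) = -36555/37 + (30 + 9)**2*(-643) = -36555/37 + 39**2*(-643) = -36555/37 + 1521*(-643) = -36555/37 - 978003 = -36222666/37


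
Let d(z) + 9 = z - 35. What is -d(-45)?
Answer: 89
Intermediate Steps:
d(z) = -44 + z (d(z) = -9 + (z - 35) = -9 + (-35 + z) = -44 + z)
-d(-45) = -(-44 - 45) = -1*(-89) = 89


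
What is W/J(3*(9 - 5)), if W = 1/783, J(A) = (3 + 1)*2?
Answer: 1/6264 ≈ 0.00015964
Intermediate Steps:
J(A) = 8 (J(A) = 4*2 = 8)
W = 1/783 ≈ 0.0012771
W/J(3*(9 - 5)) = (1/783)/8 = (1/783)*(⅛) = 1/6264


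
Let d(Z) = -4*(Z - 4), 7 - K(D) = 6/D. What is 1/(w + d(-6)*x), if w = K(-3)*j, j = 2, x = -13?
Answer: -1/502 ≈ -0.0019920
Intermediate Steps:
K(D) = 7 - 6/D
d(Z) = 16 - 4*Z (d(Z) = -4*(-4 + Z) = 16 - 4*Z)
w = 18 (w = (7 - 6/(-3))*2 = (7 - 6*(-⅓))*2 = (7 + 2)*2 = 9*2 = 18)
1/(w + d(-6)*x) = 1/(18 + (16 - 4*(-6))*(-13)) = 1/(18 + (16 + 24)*(-13)) = 1/(18 + 40*(-13)) = 1/(18 - 520) = 1/(-502) = -1/502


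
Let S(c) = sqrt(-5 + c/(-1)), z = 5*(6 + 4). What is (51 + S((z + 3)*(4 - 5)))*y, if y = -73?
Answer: -3723 - 292*sqrt(3) ≈ -4228.8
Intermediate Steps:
z = 50 (z = 5*10 = 50)
S(c) = sqrt(-5 - c) (S(c) = sqrt(-5 + c*(-1)) = sqrt(-5 - c))
(51 + S((z + 3)*(4 - 5)))*y = (51 + sqrt(-5 - (50 + 3)*(4 - 5)))*(-73) = (51 + sqrt(-5 - 53*(-1)))*(-73) = (51 + sqrt(-5 - 1*(-53)))*(-73) = (51 + sqrt(-5 + 53))*(-73) = (51 + sqrt(48))*(-73) = (51 + 4*sqrt(3))*(-73) = -3723 - 292*sqrt(3)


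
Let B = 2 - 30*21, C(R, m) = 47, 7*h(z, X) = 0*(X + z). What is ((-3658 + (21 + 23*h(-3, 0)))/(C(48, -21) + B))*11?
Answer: 40007/581 ≈ 68.859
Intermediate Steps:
h(z, X) = 0 (h(z, X) = (0*(X + z))/7 = (1/7)*0 = 0)
B = -628 (B = 2 - 630 = -628)
((-3658 + (21 + 23*h(-3, 0)))/(C(48, -21) + B))*11 = ((-3658 + (21 + 23*0))/(47 - 628))*11 = ((-3658 + (21 + 0))/(-581))*11 = ((-3658 + 21)*(-1/581))*11 = -3637*(-1/581)*11 = (3637/581)*11 = 40007/581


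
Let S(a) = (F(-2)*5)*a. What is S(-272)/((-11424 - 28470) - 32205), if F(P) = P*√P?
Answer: -2720*I*√2/72099 ≈ -0.053352*I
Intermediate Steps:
F(P) = P^(3/2)
S(a) = -10*I*a*√2 (S(a) = ((-2)^(3/2)*5)*a = (-2*I*√2*5)*a = (-10*I*√2)*a = -10*I*a*√2)
S(-272)/((-11424 - 28470) - 32205) = (-10*I*(-272)*√2)/((-11424 - 28470) - 32205) = (2720*I*√2)/(-39894 - 32205) = (2720*I*√2)/(-72099) = (2720*I*√2)*(-1/72099) = -2720*I*√2/72099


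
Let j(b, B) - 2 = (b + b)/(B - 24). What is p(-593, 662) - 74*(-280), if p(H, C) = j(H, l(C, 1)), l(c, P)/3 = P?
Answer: 436348/21 ≈ 20778.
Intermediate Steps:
l(c, P) = 3*P
j(b, B) = 2 + 2*b/(-24 + B) (j(b, B) = 2 + (b + b)/(B - 24) = 2 + (2*b)/(-24 + B) = 2 + 2*b/(-24 + B))
p(H, C) = 2 - 2*H/21 (p(H, C) = 2*(-24 + 3*1 + H)/(-24 + 3*1) = 2*(-24 + 3 + H)/(-24 + 3) = 2*(-21 + H)/(-21) = 2*(-1/21)*(-21 + H) = 2 - 2*H/21)
p(-593, 662) - 74*(-280) = (2 - 2/21*(-593)) - 74*(-280) = (2 + 1186/21) + 20720 = 1228/21 + 20720 = 436348/21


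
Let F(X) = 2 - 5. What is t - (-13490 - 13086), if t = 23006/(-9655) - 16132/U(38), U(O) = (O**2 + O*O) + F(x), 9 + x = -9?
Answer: 148008743206/5570935 ≈ 26568.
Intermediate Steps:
x = -18 (x = -9 - 9 = -18)
F(X) = -3
U(O) = -3 + 2*O**2 (U(O) = (O**2 + O*O) - 3 = (O**2 + O**2) - 3 = 2*O**2 - 3 = -3 + 2*O**2)
t = -44425354/5570935 (t = 23006/(-9655) - 16132/(-3 + 2*38**2) = 23006*(-1/9655) - 16132/(-3 + 2*1444) = -23006/9655 - 16132/(-3 + 2888) = -23006/9655 - 16132/2885 = -44425354/5570935 ≈ -7.9745)
t - (-13490 - 13086) = -44425354/5570935 - (-13490 - 13086) = -44425354/5570935 - 1*(-26576) = -44425354/5570935 + 26576 = 148008743206/5570935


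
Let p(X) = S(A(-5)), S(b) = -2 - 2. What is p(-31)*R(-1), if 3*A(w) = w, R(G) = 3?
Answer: -12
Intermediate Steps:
A(w) = w/3
S(b) = -4
p(X) = -4
p(-31)*R(-1) = -4*3 = -12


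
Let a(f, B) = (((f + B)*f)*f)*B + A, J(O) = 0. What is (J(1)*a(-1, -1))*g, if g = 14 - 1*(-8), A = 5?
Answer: 0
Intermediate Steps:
a(f, B) = 5 + B*f²*(B + f) (a(f, B) = (((f + B)*f)*f)*B + 5 = (((B + f)*f)*f)*B + 5 = ((f*(B + f))*f)*B + 5 = (f²*(B + f))*B + 5 = B*f²*(B + f) + 5 = 5 + B*f²*(B + f))
g = 22 (g = 14 + 8 = 22)
(J(1)*a(-1, -1))*g = (0*(5 - 1*(-1)³ + (-1)²*(-1)²))*22 = (0*(5 - 1*(-1) + 1*1))*22 = (0*(5 + 1 + 1))*22 = (0*7)*22 = 0*22 = 0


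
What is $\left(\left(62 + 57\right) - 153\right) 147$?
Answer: $-4998$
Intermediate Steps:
$\left(\left(62 + 57\right) - 153\right) 147 = \left(119 - 153\right) 147 = \left(-34\right) 147 = -4998$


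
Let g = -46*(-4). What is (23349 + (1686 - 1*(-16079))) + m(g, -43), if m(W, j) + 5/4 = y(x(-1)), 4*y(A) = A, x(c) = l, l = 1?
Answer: 41113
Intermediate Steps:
x(c) = 1
y(A) = A/4
g = 184
m(W, j) = -1 (m(W, j) = -5/4 + (¼)*1 = -5/4 + ¼ = -1)
(23349 + (1686 - 1*(-16079))) + m(g, -43) = (23349 + (1686 - 1*(-16079))) - 1 = (23349 + (1686 + 16079)) - 1 = (23349 + 17765) - 1 = 41114 - 1 = 41113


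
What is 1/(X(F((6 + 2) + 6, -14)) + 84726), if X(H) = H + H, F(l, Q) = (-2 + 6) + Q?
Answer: 1/84706 ≈ 1.1806e-5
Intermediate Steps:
F(l, Q) = 4 + Q
X(H) = 2*H
1/(X(F((6 + 2) + 6, -14)) + 84726) = 1/(2*(4 - 14) + 84726) = 1/(2*(-10) + 84726) = 1/(-20 + 84726) = 1/84706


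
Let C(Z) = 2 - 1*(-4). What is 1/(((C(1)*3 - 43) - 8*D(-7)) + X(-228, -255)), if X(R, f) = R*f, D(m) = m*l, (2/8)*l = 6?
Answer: 1/59459 ≈ 1.6818e-5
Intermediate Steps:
l = 24 (l = 4*6 = 24)
C(Z) = 6 (C(Z) = 2 + 4 = 6)
D(m) = 24*m (D(m) = m*24 = 24*m)
1/(((C(1)*3 - 43) - 8*D(-7)) + X(-228, -255)) = 1/(((6*3 - 43) - 192*(-7)) - 228*(-255)) = 1/(((18 - 43) - 8*(-168)) + 58140) = 1/((-25 + 1344) + 58140) = 1/(1319 + 58140) = 1/59459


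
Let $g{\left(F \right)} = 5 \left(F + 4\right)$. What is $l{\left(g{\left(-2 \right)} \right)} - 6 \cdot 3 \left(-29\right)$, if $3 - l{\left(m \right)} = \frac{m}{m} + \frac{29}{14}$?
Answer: $\frac{7307}{14} \approx 521.93$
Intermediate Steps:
$g{\left(F \right)} = 20 + 5 F$ ($g{\left(F \right)} = 5 \left(4 + F\right) = 20 + 5 F$)
$l{\left(m \right)} = - \frac{1}{14}$ ($l{\left(m \right)} = 3 - \left(\frac{m}{m} + \frac{29}{14}\right) = 3 - \left(1 + 29 \cdot \frac{1}{14}\right) = 3 - \left(1 + \frac{29}{14}\right) = 3 - \frac{43}{14} = - \frac{1}{14}$)
$l{\left(g{\left(-2 \right)} \right)} - 6 \cdot 3 \left(-29\right) = - \frac{1}{14} - 6 \cdot 3 \left(-29\right) = - \frac{1}{14} - 18 \left(-29\right) = - \frac{1}{14} - -522 = - \frac{1}{14} + 522 = \frac{7307}{14}$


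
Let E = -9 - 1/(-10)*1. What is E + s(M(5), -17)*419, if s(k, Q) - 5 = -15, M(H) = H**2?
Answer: -41989/10 ≈ -4198.9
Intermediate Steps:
s(k, Q) = -10 (s(k, Q) = 5 - 15 = -10)
E = -89/10 (E = -9 - 1*(-1/10)*1 = -9 + (1/10)*1 = -9 + 1/10 = -89/10 ≈ -8.9000)
E + s(M(5), -17)*419 = -89/10 - 10*419 = -89/10 - 4190 = -41989/10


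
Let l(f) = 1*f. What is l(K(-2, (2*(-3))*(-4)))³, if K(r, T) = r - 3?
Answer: -125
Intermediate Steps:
K(r, T) = -3 + r
l(f) = f
l(K(-2, (2*(-3))*(-4)))³ = (-3 - 2)³ = (-5)³ = -125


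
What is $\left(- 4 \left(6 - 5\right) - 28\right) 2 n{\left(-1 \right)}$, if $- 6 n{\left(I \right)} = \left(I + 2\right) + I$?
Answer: $0$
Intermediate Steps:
$n{\left(I \right)} = - \frac{1}{3} - \frac{I}{3}$ ($n{\left(I \right)} = - \frac{\left(I + 2\right) + I}{6} = - \frac{\left(2 + I\right) + I}{6} = - \frac{2 + 2 I}{6} = - \frac{1}{3} - \frac{I}{3}$)
$\left(- 4 \left(6 - 5\right) - 28\right) 2 n{\left(-1 \right)} = \left(- 4 \left(6 - 5\right) - 28\right) 2 \left(- \frac{1}{3} - - \frac{1}{3}\right) = \left(\left(-4\right) 1 - 28\right) 2 \left(- \frac{1}{3} + \frac{1}{3}\right) = \left(-4 - 28\right) 2 \cdot 0 = \left(-32\right) 0 = 0$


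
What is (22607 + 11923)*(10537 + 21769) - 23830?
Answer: 1115502350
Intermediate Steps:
(22607 + 11923)*(10537 + 21769) - 23830 = 34530*32306 - 23830 = 1115526180 - 23830 = 1115502350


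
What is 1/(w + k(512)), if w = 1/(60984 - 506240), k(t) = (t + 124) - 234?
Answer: 445256/178992911 ≈ 0.0024876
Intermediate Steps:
k(t) = -110 + t (k(t) = (124 + t) - 234 = -110 + t)
w = -1/445256 (w = 1/(-445256) = -1/445256 ≈ -2.2459e-6)
1/(w + k(512)) = 1/(-1/445256 + (-110 + 512)) = 1/(-1/445256 + 402) = 1/(178992911/445256) = 445256/178992911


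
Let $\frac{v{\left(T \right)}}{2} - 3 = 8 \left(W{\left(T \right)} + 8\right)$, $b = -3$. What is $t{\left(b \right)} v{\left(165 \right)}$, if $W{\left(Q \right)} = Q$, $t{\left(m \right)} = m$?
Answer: $-8322$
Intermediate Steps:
$v{\left(T \right)} = 134 + 16 T$ ($v{\left(T \right)} = 6 + 2 \cdot 8 \left(T + 8\right) = 6 + 2 \cdot 8 \left(8 + T\right) = 6 + 2 \left(64 + 8 T\right) = 6 + \left(128 + 16 T\right) = 134 + 16 T$)
$t{\left(b \right)} v{\left(165 \right)} = - 3 \left(134 + 16 \cdot 165\right) = - 3 \left(134 + 2640\right) = \left(-3\right) 2774 = -8322$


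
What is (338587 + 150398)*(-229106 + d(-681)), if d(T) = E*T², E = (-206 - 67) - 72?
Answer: -78348428939235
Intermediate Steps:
E = -345 (E = -273 - 72 = -345)
d(T) = -345*T²
(338587 + 150398)*(-229106 + d(-681)) = (338587 + 150398)*(-229106 - 345*(-681)²) = 488985*(-229106 - 345*463761) = 488985*(-229106 - 159997545) = 488985*(-160226651) = -78348428939235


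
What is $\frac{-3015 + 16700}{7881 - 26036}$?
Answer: $- \frac{2737}{3631} \approx -0.75379$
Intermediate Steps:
$\frac{-3015 + 16700}{7881 - 26036} = \frac{13685}{-18155} = 13685 \left(- \frac{1}{18155}\right) = - \frac{2737}{3631}$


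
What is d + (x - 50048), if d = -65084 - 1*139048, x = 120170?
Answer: -134010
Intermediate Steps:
d = -204132 (d = -65084 - 139048 = -204132)
d + (x - 50048) = -204132 + (120170 - 50048) = -204132 + 70122 = -134010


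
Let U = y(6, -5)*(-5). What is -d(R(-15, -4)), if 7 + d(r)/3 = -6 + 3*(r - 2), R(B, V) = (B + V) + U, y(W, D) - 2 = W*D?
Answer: -1032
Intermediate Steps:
y(W, D) = 2 + D*W (y(W, D) = 2 + W*D = 2 + D*W)
U = 140 (U = (2 - 5*6)*(-5) = (2 - 30)*(-5) = -28*(-5) = 140)
R(B, V) = 140 + B + V (R(B, V) = (B + V) + 140 = 140 + B + V)
d(r) = -57 + 9*r (d(r) = -21 + 3*(-6 + 3*(r - 2)) = -21 + 3*(-6 + 3*(-2 + r)) = -21 + 3*(-6 + (-6 + 3*r)) = -21 + 3*(-12 + 3*r) = -21 + (-36 + 9*r) = -57 + 9*r)
-d(R(-15, -4)) = -(-57 + 9*(140 - 15 - 4)) = -(-57 + 9*121) = -(-57 + 1089) = -1*1032 = -1032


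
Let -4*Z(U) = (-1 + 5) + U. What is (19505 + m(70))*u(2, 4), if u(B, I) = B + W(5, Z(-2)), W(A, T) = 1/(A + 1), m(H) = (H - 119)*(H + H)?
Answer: 54795/2 ≈ 27398.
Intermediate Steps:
m(H) = 2*H*(-119 + H) (m(H) = (-119 + H)*(2*H) = 2*H*(-119 + H))
Z(U) = -1 - U/4 (Z(U) = -((-1 + 5) + U)/4 = -(4 + U)/4 = -1 - U/4)
W(A, T) = 1/(1 + A)
u(B, I) = ⅙ + B (u(B, I) = B + 1/(1 + 5) = B + 1/6 = B + ⅙ = ⅙ + B)
(19505 + m(70))*u(2, 4) = (19505 + 2*70*(-119 + 70))*(⅙ + 2) = (19505 + 2*70*(-49))*(13/6) = (19505 - 6860)*(13/6) = 12645*(13/6) = 54795/2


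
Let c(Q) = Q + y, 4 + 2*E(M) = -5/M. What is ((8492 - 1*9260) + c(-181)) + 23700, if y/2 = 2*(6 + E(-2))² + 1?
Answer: 91453/4 ≈ 22863.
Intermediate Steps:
E(M) = -2 - 5/(2*M) (E(M) = -2 + (-5/M)/2 = -2 - 5/(2*M))
y = 449/4 (y = 2*(2*(6 + (-2 - 5/2/(-2)))² + 1) = 2*(2*(6 + (-2 - 5/2*(-½)))² + 1) = 2*(2*(6 + (-2 + 5/4))² + 1) = 2*(2*(6 - ¾)² + 1) = 2*(2*(21/4)² + 1) = 2*(2*(441/16) + 1) = 2*(441/8 + 1) = 2*(449/8) = 449/4 ≈ 112.25)
c(Q) = 449/4 + Q (c(Q) = Q + 449/4 = 449/4 + Q)
((8492 - 1*9260) + c(-181)) + 23700 = ((8492 - 1*9260) + (449/4 - 181)) + 23700 = ((8492 - 9260) - 275/4) + 23700 = (-768 - 275/4) + 23700 = -3347/4 + 23700 = 91453/4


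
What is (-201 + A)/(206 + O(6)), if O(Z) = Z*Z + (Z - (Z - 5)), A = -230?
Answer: -431/247 ≈ -1.7449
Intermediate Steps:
O(Z) = 5 + Z² (O(Z) = Z² + (Z - (-5 + Z)) = Z² + (Z + (5 - Z)) = Z² + 5 = 5 + Z²)
(-201 + A)/(206 + O(6)) = (-201 - 230)/(206 + (5 + 6²)) = -431/(206 + (5 + 36)) = -431/(206 + 41) = -431/247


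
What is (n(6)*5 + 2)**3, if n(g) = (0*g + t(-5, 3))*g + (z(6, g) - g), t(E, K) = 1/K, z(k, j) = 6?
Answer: 1728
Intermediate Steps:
n(g) = 6 - 2*g/3 (n(g) = (0*g + 1/3)*g + (6 - g) = (0 + 1/3)*g + (6 - g) = g/3 + (6 - g) = 6 - 2*g/3)
(n(6)*5 + 2)**3 = ((6 - 2/3*6)*5 + 2)**3 = ((6 - 4)*5 + 2)**3 = (2*5 + 2)**3 = (10 + 2)**3 = 12**3 = 1728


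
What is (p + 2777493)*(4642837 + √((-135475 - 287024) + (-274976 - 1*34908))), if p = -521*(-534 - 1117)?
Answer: 16889081012768 + 3637664*I*√732383 ≈ 1.6889e+13 + 3.1131e+9*I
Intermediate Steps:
p = 860171 (p = -521*(-1651) = 860171)
(p + 2777493)*(4642837 + √((-135475 - 287024) + (-274976 - 1*34908))) = (860171 + 2777493)*(4642837 + √((-135475 - 287024) + (-274976 - 1*34908))) = 3637664*(4642837 + √(-422499 + (-274976 - 34908))) = 3637664*(4642837 + √(-422499 - 309884)) = 3637664*(4642837 + √(-732383)) = 3637664*(4642837 + I*√732383) = 16889081012768 + 3637664*I*√732383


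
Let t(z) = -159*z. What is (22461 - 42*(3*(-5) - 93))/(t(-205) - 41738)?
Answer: -26997/9143 ≈ -2.9528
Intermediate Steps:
(22461 - 42*(3*(-5) - 93))/(t(-205) - 41738) = (22461 - 42*(3*(-5) - 93))/(-159*(-205) - 41738) = (22461 - 42*(-15 - 93))/(32595 - 41738) = (22461 - 42*(-108))/(-9143) = (22461 + 4536)*(-1/9143) = 26997*(-1/9143) = -26997/9143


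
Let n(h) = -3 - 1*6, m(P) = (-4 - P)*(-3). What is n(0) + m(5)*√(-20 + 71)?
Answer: -9 + 27*√51 ≈ 183.82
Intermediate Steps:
m(P) = 12 + 3*P
n(h) = -9 (n(h) = -3 - 6 = -9)
n(0) + m(5)*√(-20 + 71) = -9 + (12 + 3*5)*√(-20 + 71) = -9 + (12 + 15)*√51 = -9 + 27*√51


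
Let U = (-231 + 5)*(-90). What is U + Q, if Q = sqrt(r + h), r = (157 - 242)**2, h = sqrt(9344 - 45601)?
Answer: 20340 + sqrt(7225 + I*sqrt(36257)) ≈ 20425.0 + 1.12*I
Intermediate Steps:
h = I*sqrt(36257) (h = sqrt(-36257) = I*sqrt(36257) ≈ 190.41*I)
r = 7225 (r = (-85)**2 = 7225)
U = 20340 (U = -226*(-90) = 20340)
Q = sqrt(7225 + I*sqrt(36257)) ≈ 85.007 + 1.12*I
U + Q = 20340 + sqrt(7225 + I*sqrt(36257))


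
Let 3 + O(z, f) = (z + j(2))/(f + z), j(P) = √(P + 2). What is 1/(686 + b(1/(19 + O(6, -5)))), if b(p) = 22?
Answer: 1/708 ≈ 0.0014124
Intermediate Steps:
j(P) = √(2 + P)
O(z, f) = -3 + (2 + z)/(f + z) (O(z, f) = -3 + (z + √(2 + 2))/(f + z) = -3 + (z + √4)/(f + z) = -3 + (z + 2)/(f + z) = -3 + (2 + z)/(f + z))
1/(686 + b(1/(19 + O(6, -5)))) = 1/(686 + 22) = 1/708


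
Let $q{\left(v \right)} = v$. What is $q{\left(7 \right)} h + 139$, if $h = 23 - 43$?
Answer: $-1$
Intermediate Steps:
$h = -20$ ($h = 23 - 43 = -20$)
$q{\left(7 \right)} h + 139 = 7 \left(-20\right) + 139 = -140 + 139 = -1$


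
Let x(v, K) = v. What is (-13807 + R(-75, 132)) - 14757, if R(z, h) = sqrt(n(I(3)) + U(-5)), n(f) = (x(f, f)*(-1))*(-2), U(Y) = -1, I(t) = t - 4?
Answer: -28564 + I*sqrt(3) ≈ -28564.0 + 1.732*I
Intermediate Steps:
I(t) = -4 + t
n(f) = 2*f (n(f) = (f*(-1))*(-2) = -f*(-2) = 2*f)
R(z, h) = I*sqrt(3) (R(z, h) = sqrt(2*(-4 + 3) - 1) = sqrt(2*(-1) - 1) = sqrt(-2 - 1) = sqrt(-3) = I*sqrt(3))
(-13807 + R(-75, 132)) - 14757 = (-13807 + I*sqrt(3)) - 14757 = -28564 + I*sqrt(3)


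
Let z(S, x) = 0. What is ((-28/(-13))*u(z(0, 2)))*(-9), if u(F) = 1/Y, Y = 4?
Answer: -63/13 ≈ -4.8462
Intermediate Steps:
u(F) = ¼ (u(F) = 1/4 = ¼)
((-28/(-13))*u(z(0, 2)))*(-9) = (-28/(-13)*(¼))*(-9) = (-28*(-1/13)*(¼))*(-9) = ((28/13)*(¼))*(-9) = (7/13)*(-9) = -63/13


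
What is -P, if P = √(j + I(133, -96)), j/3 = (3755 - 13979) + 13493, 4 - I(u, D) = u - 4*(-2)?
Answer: -√9670 ≈ -98.336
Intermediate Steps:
I(u, D) = -4 - u (I(u, D) = 4 - (u - 4*(-2)) = 4 - (u + 8) = 4 - (8 + u) = 4 + (-8 - u) = -4 - u)
j = 9807 (j = 3*((3755 - 13979) + 13493) = 3*(-10224 + 13493) = 3*3269 = 9807)
P = √9670 (P = √(9807 + (-4 - 1*133)) = √(9807 + (-4 - 133)) = √(9807 - 137) = √9670 ≈ 98.336)
-P = -√9670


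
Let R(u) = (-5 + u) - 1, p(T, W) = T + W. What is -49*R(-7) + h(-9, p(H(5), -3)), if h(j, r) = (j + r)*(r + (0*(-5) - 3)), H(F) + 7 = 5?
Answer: 749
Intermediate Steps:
H(F) = -2 (H(F) = -7 + 5 = -2)
R(u) = -6 + u
h(j, r) = (-3 + r)*(j + r) (h(j, r) = (j + r)*(r + (0 - 3)) = (j + r)*(r - 3) = (j + r)*(-3 + r) = (-3 + r)*(j + r))
-49*R(-7) + h(-9, p(H(5), -3)) = -49*(-6 - 7) + ((-2 - 3)² - 3*(-9) - 3*(-2 - 3) - 9*(-2 - 3)) = -49*(-13) + ((-5)² + 27 - 3*(-5) - 9*(-5)) = 637 + (25 + 27 + 15 + 45) = 637 + 112 = 749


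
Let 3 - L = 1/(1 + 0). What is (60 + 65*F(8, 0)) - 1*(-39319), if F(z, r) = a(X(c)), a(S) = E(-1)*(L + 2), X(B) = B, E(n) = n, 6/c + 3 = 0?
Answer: 39119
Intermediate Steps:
c = -2 (c = 6/(-3 + 0) = 6/(-3) = 6*(-⅓) = -2)
L = 2 (L = 3 - 1/(1 + 0) = 3 - 1/1 = 3 - 1*1 = 3 - 1 = 2)
a(S) = -4 (a(S) = -(2 + 2) = -1*4 = -4)
F(z, r) = -4
(60 + 65*F(8, 0)) - 1*(-39319) = (60 + 65*(-4)) - 1*(-39319) = (60 - 260) + 39319 = -200 + 39319 = 39119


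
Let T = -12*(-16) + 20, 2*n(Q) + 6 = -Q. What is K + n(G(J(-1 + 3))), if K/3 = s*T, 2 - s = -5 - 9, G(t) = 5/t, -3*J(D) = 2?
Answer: 40707/4 ≈ 10177.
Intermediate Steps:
J(D) = -⅔ (J(D) = -⅓*2 = -⅔)
n(Q) = -3 - Q/2 (n(Q) = -3 + (-Q)/2 = -3 - Q/2)
s = 16 (s = 2 - (-5 - 9) = 2 - 1*(-14) = 2 + 14 = 16)
T = 212 (T = 192 + 20 = 212)
K = 10176 (K = 3*(16*212) = 3*3392 = 10176)
K + n(G(J(-1 + 3))) = 10176 + (-3 - 5/(2*(-⅔))) = 10176 + (-3 - 5*(-3)/(2*2)) = 10176 + (-3 - ½*(-15/2)) = 10176 + (-3 + 15/4) = 10176 + ¾ = 40707/4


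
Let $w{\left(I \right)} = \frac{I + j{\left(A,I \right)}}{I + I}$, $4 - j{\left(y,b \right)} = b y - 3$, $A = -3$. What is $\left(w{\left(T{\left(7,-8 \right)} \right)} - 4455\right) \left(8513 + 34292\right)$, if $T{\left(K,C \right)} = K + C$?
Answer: $- \frac{381520965}{2} \approx -1.9076 \cdot 10^{8}$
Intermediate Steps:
$j{\left(y,b \right)} = 7 - b y$ ($j{\left(y,b \right)} = 4 - \left(b y - 3\right) = 4 - \left(-3 + b y\right) = 7 - b y$)
$T{\left(K,C \right)} = C + K$
$w{\left(I \right)} = \frac{7 + 4 I}{2 I}$ ($w{\left(I \right)} = \frac{I - \left(-7 + I \left(-3\right)\right)}{I + I} = \frac{I + \left(7 + 3 I\right)}{2 I} = \left(7 + 4 I\right) \frac{1}{2 I} = \frac{7 + 4 I}{2 I}$)
$\left(w{\left(T{\left(7,-8 \right)} \right)} - 4455\right) \left(8513 + 34292\right) = \left(\left(2 + \frac{7}{2 \left(-8 + 7\right)}\right) - 4455\right) \left(8513 + 34292\right) = \left(\left(2 + \frac{7}{2 \left(-1\right)}\right) - 4455\right) 42805 = \left(\left(2 + \frac{7}{2} \left(-1\right)\right) - 4455\right) 42805 = \left(\left(2 - \frac{7}{2}\right) - 4455\right) 42805 = \left(- \frac{3}{2} - 4455\right) 42805 = \left(- \frac{8913}{2}\right) 42805 = - \frac{381520965}{2}$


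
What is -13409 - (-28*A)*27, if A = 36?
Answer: 13807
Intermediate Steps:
-13409 - (-28*A)*27 = -13409 - (-28*36)*27 = -13409 - (-1008)*27 = -13409 - 1*(-27216) = -13409 + 27216 = 13807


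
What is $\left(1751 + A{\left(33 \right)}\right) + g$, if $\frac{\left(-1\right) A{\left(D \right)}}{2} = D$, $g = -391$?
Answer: $1294$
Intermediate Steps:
$A{\left(D \right)} = - 2 D$
$\left(1751 + A{\left(33 \right)}\right) + g = \left(1751 - 66\right) - 391 = 1685 - 391 = 1294$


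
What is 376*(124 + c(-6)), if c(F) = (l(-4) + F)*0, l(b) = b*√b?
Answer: 46624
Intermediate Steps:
l(b) = b^(3/2)
c(F) = 0 (c(F) = ((-4)^(3/2) + F)*0 = (-8*I + F)*0 = (F - 8*I)*0 = 0)
376*(124 + c(-6)) = 376*(124 + 0) = 376*124 = 46624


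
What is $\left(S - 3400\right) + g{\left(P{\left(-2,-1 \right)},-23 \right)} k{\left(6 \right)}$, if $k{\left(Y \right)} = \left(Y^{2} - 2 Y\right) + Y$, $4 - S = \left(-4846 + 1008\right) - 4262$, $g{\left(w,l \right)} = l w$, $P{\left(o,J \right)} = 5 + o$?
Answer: $2634$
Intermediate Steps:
$S = 8104$ ($S = 4 - \left(\left(-4846 + 1008\right) - 4262\right) = 4 - \left(-3838 - 4262\right) = 4 - -8100 = 4 + 8100 = 8104$)
$k{\left(Y \right)} = Y^{2} - Y$
$\left(S - 3400\right) + g{\left(P{\left(-2,-1 \right)},-23 \right)} k{\left(6 \right)} = \left(8104 - 3400\right) + - 23 \left(5 - 2\right) 6 \left(-1 + 6\right) = 4704 + \left(-23\right) 3 \cdot 6 \cdot 5 = 4704 - 2070 = 2634$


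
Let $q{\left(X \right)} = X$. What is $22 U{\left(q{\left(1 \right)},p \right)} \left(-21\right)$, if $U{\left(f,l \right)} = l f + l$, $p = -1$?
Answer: $924$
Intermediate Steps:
$U{\left(f,l \right)} = l + f l$ ($U{\left(f,l \right)} = f l + l = l + f l$)
$22 U{\left(q{\left(1 \right)},p \right)} \left(-21\right) = 22 \left(- (1 + 1)\right) \left(-21\right) = 22 \left(\left(-1\right) 2\right) \left(-21\right) = 22 \left(-2\right) \left(-21\right) = \left(-44\right) \left(-21\right) = 924$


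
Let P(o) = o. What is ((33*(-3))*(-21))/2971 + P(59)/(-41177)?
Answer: 85431694/122336867 ≈ 0.69833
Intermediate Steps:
((33*(-3))*(-21))/2971 + P(59)/(-41177) = ((33*(-3))*(-21))/2971 + 59/(-41177) = -99*(-21)*(1/2971) + 59*(-1/41177) = 2079*(1/2971) - 59/41177 = 2079/2971 - 59/41177 = 85431694/122336867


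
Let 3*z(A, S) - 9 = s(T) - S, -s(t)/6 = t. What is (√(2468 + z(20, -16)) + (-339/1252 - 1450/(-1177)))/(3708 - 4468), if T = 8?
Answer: -1416397/1119939040 - 11*√183/2280 ≈ -0.066530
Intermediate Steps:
s(t) = -6*t
z(A, S) = -13 - S/3 (z(A, S) = 3 + (-6*8 - S)/3 = 3 + (-48 - S)/3 = 3 + (-16 - S/3) = -13 - S/3)
(√(2468 + z(20, -16)) + (-339/1252 - 1450/(-1177)))/(3708 - 4468) = (√(2468 + (-13 - ⅓*(-16))) + (-339/1252 - 1450/(-1177)))/(3708 - 4468) = (√(2468 + (-13 + 16/3)) + (-339*1/1252 - 1450*(-1/1177)))/(-760) = (√(2468 - 23/3) + (-339/1252 + 1450/1177))*(-1/760) = (√(7381/3) + 1416397/1473604)*(-1/760) = (11*√183/3 + 1416397/1473604)*(-1/760) = (1416397/1473604 + 11*√183/3)*(-1/760) = -1416397/1119939040 - 11*√183/2280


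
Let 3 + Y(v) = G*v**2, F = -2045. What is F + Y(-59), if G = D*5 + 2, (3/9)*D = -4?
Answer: -203946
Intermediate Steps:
D = -12 (D = 3*(-4) = -12)
G = -58 (G = -12*5 + 2 = -60 + 2 = -58)
Y(v) = -3 - 58*v**2
F + Y(-59) = -2045 + (-3 - 58*(-59)**2) = -2045 + (-3 - 58*3481) = -2045 + (-3 - 201898) = -2045 - 201901 = -203946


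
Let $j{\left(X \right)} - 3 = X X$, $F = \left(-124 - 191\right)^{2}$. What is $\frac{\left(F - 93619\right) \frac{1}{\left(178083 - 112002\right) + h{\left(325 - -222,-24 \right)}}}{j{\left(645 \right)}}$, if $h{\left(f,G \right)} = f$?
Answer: $\frac{2803}{13859556792} \approx 2.0224 \cdot 10^{-7}$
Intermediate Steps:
$F = 99225$ ($F = \left(-315\right)^{2} = 99225$)
$j{\left(X \right)} = 3 + X^{2}$ ($j{\left(X \right)} = 3 + X X = 3 + X^{2}$)
$\frac{\left(F - 93619\right) \frac{1}{\left(178083 - 112002\right) + h{\left(325 - -222,-24 \right)}}}{j{\left(645 \right)}} = \frac{\left(99225 - 93619\right) \frac{1}{\left(178083 - 112002\right) + \left(325 - -222\right)}}{3 + 645^{2}} = \frac{5606 \frac{1}{66081 + \left(325 + 222\right)}}{3 + 416025} = \frac{5606 \frac{1}{66081 + 547}}{416028} = \frac{5606}{66628} \cdot \frac{1}{416028} = 5606 \cdot \frac{1}{66628} \cdot \frac{1}{416028} = \frac{2803}{33314} \cdot \frac{1}{416028} = \frac{2803}{13859556792}$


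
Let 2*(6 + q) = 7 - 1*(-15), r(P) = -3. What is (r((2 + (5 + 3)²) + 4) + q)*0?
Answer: 0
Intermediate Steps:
q = 5 (q = -6 + (7 - 1*(-15))/2 = -6 + (7 + 15)/2 = -6 + (½)*22 = -6 + 11 = 5)
(r((2 + (5 + 3)²) + 4) + q)*0 = (-3 + 5)*0 = 2*0 = 0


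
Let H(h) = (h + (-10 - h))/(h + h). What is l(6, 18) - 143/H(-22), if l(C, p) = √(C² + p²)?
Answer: -3146/5 + 6*√10 ≈ -610.23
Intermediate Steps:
H(h) = -5/h (H(h) = -10*1/(2*h) = -5/h)
l(6, 18) - 143/H(-22) = √(6² + 18²) - 143/((-5/(-22))) = √(36 + 324) - 143/((-5*(-1/22))) = √360 - 143/5/22 = 6*√10 - 143*22/5 = 6*√10 - 3146/5 = -3146/5 + 6*√10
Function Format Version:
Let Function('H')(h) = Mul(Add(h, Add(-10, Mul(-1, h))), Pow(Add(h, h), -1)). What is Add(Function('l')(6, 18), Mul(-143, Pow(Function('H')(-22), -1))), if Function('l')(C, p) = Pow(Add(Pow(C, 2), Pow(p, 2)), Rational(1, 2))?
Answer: Add(Rational(-3146, 5), Mul(6, Pow(10, Rational(1, 2)))) ≈ -610.23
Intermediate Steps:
Function('H')(h) = Mul(-5, Pow(h, -1)) (Function('H')(h) = Mul(-10, Pow(Mul(2, h), -1)) = Mul(-10, Mul(Rational(1, 2), Pow(h, -1))) = Mul(-5, Pow(h, -1)))
Add(Function('l')(6, 18), Mul(-143, Pow(Function('H')(-22), -1))) = Add(Pow(Add(Pow(6, 2), Pow(18, 2)), Rational(1, 2)), Mul(-143, Pow(Mul(-5, Pow(-22, -1)), -1))) = Add(Pow(Add(36, 324), Rational(1, 2)), Mul(-143, Pow(Mul(-5, Rational(-1, 22)), -1))) = Add(Pow(360, Rational(1, 2)), Mul(-143, Pow(Rational(5, 22), -1))) = Add(Mul(6, Pow(10, Rational(1, 2))), Mul(-143, Rational(22, 5))) = Add(Mul(6, Pow(10, Rational(1, 2))), Rational(-3146, 5)) = Add(Rational(-3146, 5), Mul(6, Pow(10, Rational(1, 2))))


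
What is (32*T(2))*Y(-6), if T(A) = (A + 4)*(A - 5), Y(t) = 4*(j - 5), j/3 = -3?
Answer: 32256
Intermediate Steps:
j = -9 (j = 3*(-3) = -9)
Y(t) = -56 (Y(t) = 4*(-9 - 5) = 4*(-14) = -56)
T(A) = (-5 + A)*(4 + A) (T(A) = (4 + A)*(-5 + A) = (-5 + A)*(4 + A))
(32*T(2))*Y(-6) = (32*(-20 + 2² - 1*2))*(-56) = (32*(-20 + 4 - 2))*(-56) = (32*(-18))*(-56) = -576*(-56) = 32256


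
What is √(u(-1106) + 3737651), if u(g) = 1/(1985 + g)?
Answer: √2887862407170/879 ≈ 1933.3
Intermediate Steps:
√(u(-1106) + 3737651) = √(1/(1985 - 1106) + 3737651) = √(1/879 + 3737651) = √(3285395230/879) = √2887862407170/879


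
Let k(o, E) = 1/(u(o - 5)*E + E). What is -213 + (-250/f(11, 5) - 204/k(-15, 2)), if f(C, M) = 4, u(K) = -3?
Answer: 1081/2 ≈ 540.50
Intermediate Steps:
k(o, E) = -1/(2*E) (k(o, E) = 1/(-3*E + E) = 1/(-2*E) = -1/(2*E))
-213 + (-250/f(11, 5) - 204/k(-15, 2)) = -213 + (-250/4 - 204/((-½/2))) = -213 + (-250*¼ - 204/((-½*½))) = -213 + (-125/2 - 204/(-¼)) = -213 + (-125/2 - 204*(-4)) = -213 + (-125/2 + 816) = -213 + 1507/2 = 1081/2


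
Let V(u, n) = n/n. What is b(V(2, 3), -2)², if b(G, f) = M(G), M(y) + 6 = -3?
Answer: 81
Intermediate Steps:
M(y) = -9 (M(y) = -6 - 3 = -9)
V(u, n) = 1
b(G, f) = -9
b(V(2, 3), -2)² = (-9)² = 81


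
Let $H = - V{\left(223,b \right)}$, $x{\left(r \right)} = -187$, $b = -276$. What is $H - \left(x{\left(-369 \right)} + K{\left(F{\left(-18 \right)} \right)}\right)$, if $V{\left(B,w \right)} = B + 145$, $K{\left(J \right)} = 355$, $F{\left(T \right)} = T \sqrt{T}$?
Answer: $-536$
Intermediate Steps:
$F{\left(T \right)} = T^{\frac{3}{2}}$
$V{\left(B,w \right)} = 145 + B$
$H = -368$ ($H = - (145 + 223) = \left(-1\right) 368 = -368$)
$H - \left(x{\left(-369 \right)} + K{\left(F{\left(-18 \right)} \right)}\right) = -368 - \left(-187 + 355\right) = -368 - 168 = -536$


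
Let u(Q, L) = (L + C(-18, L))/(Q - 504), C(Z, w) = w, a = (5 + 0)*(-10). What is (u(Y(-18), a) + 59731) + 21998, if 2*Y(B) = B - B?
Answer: 10297879/126 ≈ 81729.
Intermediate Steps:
Y(B) = 0 (Y(B) = (B - B)/2 = (½)*0 = 0)
a = -50 (a = 5*(-10) = -50)
u(Q, L) = 2*L/(-504 + Q) (u(Q, L) = (L + L)/(Q - 504) = (2*L)/(-504 + Q) = 2*L/(-504 + Q))
(u(Y(-18), a) + 59731) + 21998 = (2*(-50)/(-504 + 0) + 59731) + 21998 = (2*(-50)/(-504) + 59731) + 21998 = (2*(-50)*(-1/504) + 59731) + 21998 = (25/126 + 59731) + 21998 = 7526131/126 + 21998 = 10297879/126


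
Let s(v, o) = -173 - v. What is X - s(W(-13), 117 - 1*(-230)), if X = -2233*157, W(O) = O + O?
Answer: -350434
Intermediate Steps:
W(O) = 2*O
X = -350581
X - s(W(-13), 117 - 1*(-230)) = -350581 - (-173 - 2*(-13)) = -350581 - (-173 - 1*(-26)) = -350581 - (-173 + 26) = -350581 - 1*(-147) = -350581 + 147 = -350434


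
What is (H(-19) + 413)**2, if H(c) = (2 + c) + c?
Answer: 142129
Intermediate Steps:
H(c) = 2 + 2*c
(H(-19) + 413)**2 = ((2 + 2*(-19)) + 413)**2 = ((2 - 38) + 413)**2 = (-36 + 413)**2 = 377**2 = 142129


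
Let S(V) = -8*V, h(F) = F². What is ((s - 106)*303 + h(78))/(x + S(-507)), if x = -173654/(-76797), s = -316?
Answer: -4676246127/155831143 ≈ -30.008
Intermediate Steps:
x = 173654/76797 (x = -173654*(-1/76797) = 173654/76797 ≈ 2.2612)
((s - 106)*303 + h(78))/(x + S(-507)) = ((-316 - 106)*303 + 78²)/(173654/76797 - 8*(-507)) = (-422*303 + 6084)/(173654/76797 + 4056) = (-127866 + 6084)/(311662286/76797) = -121782*76797/311662286 = -4676246127/155831143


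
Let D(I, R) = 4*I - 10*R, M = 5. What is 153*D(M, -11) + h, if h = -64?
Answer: 19826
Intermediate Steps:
D(I, R) = -10*R + 4*I
153*D(M, -11) + h = 153*(-10*(-11) + 4*5) - 64 = 153*(110 + 20) - 64 = 153*130 - 64 = 19890 - 64 = 19826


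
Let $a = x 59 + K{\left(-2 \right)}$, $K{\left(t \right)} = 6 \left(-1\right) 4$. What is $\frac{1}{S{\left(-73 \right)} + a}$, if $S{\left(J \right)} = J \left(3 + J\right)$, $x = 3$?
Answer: $\frac{1}{5263} \approx 0.00019001$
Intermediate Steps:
$K{\left(t \right)} = -24$ ($K{\left(t \right)} = \left(-6\right) 4 = -24$)
$a = 153$ ($a = 3 \cdot 59 - 24 = 177 - 24 = 153$)
$\frac{1}{S{\left(-73 \right)} + a} = \frac{1}{- 73 \left(3 - 73\right) + 153} = \frac{1}{\left(-73\right) \left(-70\right) + 153} = \frac{1}{5110 + 153} = \frac{1}{5263}$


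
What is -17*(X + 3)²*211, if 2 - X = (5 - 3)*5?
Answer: -89675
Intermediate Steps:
X = -8 (X = 2 - (5 - 3)*5 = 2 - 2*5 = 2 - 1*10 = 2 - 10 = -8)
-17*(X + 3)²*211 = -17*(-8 + 3)²*211 = -17*(-5)²*211 = -17*25*211 = -425*211 = -89675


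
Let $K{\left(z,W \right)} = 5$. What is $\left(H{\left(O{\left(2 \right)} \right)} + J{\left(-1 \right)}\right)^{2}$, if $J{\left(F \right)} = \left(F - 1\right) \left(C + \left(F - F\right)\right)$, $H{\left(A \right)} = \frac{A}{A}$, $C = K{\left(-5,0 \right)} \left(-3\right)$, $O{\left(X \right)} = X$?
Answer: $961$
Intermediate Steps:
$C = -15$ ($C = 5 \left(-3\right) = -15$)
$H{\left(A \right)} = 1$
$J{\left(F \right)} = 15 - 15 F$ ($J{\left(F \right)} = \left(F - 1\right) \left(-15 + \left(F - F\right)\right) = \left(-1 + F\right) \left(-15 + 0\right) = \left(-1 + F\right) \left(-15\right) = 15 - 15 F$)
$\left(H{\left(O{\left(2 \right)} \right)} + J{\left(-1 \right)}\right)^{2} = \left(1 + \left(15 - -15\right)\right)^{2} = \left(1 + \left(15 + 15\right)\right)^{2} = \left(1 + 30\right)^{2} = 31^{2} = 961$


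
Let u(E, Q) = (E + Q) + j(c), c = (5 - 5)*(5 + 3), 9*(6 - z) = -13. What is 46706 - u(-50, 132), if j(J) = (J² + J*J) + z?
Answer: 419549/9 ≈ 46617.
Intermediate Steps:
z = 67/9 (z = 6 - ⅑*(-13) = 6 + 13/9 = 67/9 ≈ 7.4444)
c = 0 (c = 0*8 = 0)
j(J) = 67/9 + 2*J² (j(J) = (J² + J*J) + 67/9 = (J² + J²) + 67/9 = 2*J² + 67/9 = 67/9 + 2*J²)
u(E, Q) = 67/9 + E + Q (u(E, Q) = (E + Q) + (67/9 + 2*0²) = (E + Q) + (67/9 + 2*0) = (E + Q) + (67/9 + 0) = (E + Q) + 67/9 = 67/9 + E + Q)
46706 - u(-50, 132) = 46706 - (67/9 - 50 + 132) = 46706 - 1*805/9 = 46706 - 805/9 = 419549/9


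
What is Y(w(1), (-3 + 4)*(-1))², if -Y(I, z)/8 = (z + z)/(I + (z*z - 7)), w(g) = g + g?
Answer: 16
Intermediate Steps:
w(g) = 2*g
Y(I, z) = -16*z/(-7 + I + z²) (Y(I, z) = -8*(z + z)/(I + (z*z - 7)) = -8*2*z/(I + (z² - 7)) = -8*2*z/(I + (-7 + z²)) = -8*2*z/(-7 + I + z²) = -16*z/(-7 + I + z²))
Y(w(1), (-3 + 4)*(-1))² = (-16*(-3 + 4)*(-1)/(-7 + 2*1 + ((-3 + 4)*(-1))²))² = (-16*1*(-1)/(-7 + 2 + (1*(-1))²))² = (-16*(-1)/(-7 + 2 + (-1)²))² = (-16*(-1)/(-7 + 2 + 1))² = (-16*(-1)/(-4))² = (-16*(-1)*(-¼))² = (-4)² = 16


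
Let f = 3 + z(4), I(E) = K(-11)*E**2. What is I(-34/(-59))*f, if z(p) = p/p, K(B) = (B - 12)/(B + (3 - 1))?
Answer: 106352/31329 ≈ 3.3947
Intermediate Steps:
K(B) = (-12 + B)/(2 + B) (K(B) = (-12 + B)/(B + 2) = (-12 + B)/(2 + B))
z(p) = 1
I(E) = 23*E**2/9 (I(E) = ((-12 - 11)/(2 - 11))*E**2 = (-23/(-9))*E**2 = (-1/9*(-23))*E**2 = 23*E**2/9)
f = 4 (f = 3 + 1 = 4)
I(-34/(-59))*f = (23*(-34/(-59))**2/9)*4 = (23*(-34*(-1/59))**2/9)*4 = (23*(34/59)**2/9)*4 = ((23/9)*(1156/3481))*4 = (26588/31329)*4 = 106352/31329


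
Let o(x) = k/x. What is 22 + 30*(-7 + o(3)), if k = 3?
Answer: -158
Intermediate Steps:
o(x) = 3/x
22 + 30*(-7 + o(3)) = 22 + 30*(-7 + 3/3) = 22 + 30*(-7 + 3*(⅓)) = 22 + 30*(-7 + 1) = 22 + 30*(-6) = 22 - 180 = -158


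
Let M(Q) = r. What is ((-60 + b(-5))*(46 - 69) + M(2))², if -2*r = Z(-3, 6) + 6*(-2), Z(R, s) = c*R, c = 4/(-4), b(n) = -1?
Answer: 7924225/4 ≈ 1.9811e+6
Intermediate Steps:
c = -1 (c = 4*(-¼) = -1)
Z(R, s) = -R
r = 9/2 (r = -(-1*(-3) + 6*(-2))/2 = -(3 - 12)/2 = -½*(-9) = 9/2 ≈ 4.5000)
M(Q) = 9/2
((-60 + b(-5))*(46 - 69) + M(2))² = ((-60 - 1)*(46 - 69) + 9/2)² = (-61*(-23) + 9/2)² = (1403 + 9/2)² = (2815/2)² = 7924225/4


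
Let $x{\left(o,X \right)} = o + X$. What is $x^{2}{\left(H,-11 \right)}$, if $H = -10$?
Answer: $441$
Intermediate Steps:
$x{\left(o,X \right)} = X + o$
$x^{2}{\left(H,-11 \right)} = \left(-11 - 10\right)^{2} = \left(-21\right)^{2} = 441$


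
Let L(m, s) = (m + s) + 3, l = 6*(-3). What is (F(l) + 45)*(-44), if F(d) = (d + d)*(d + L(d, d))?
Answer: -82764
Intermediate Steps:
l = -18
L(m, s) = 3 + m + s
F(d) = 2*d*(3 + 3*d) (F(d) = (d + d)*(d + (3 + d + d)) = (2*d)*(d + (3 + 2*d)) = (2*d)*(3 + 3*d) = 2*d*(3 + 3*d))
(F(l) + 45)*(-44) = (6*(-18)*(1 - 18) + 45)*(-44) = (6*(-18)*(-17) + 45)*(-44) = (1836 + 45)*(-44) = 1881*(-44) = -82764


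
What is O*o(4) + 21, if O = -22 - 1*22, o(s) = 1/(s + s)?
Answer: 31/2 ≈ 15.500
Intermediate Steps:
o(s) = 1/(2*s)
O = -44 (O = -22 - 22 = -44)
O*o(4) + 21 = -22/4 + 21 = -44*⅛ + 21 = -11/2 + 21 = 31/2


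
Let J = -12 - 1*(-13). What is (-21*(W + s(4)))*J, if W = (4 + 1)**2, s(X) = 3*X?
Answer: -777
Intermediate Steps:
W = 25 (W = 5**2 = 25)
J = 1 (J = -12 + 13 = 1)
(-21*(W + s(4)))*J = -21*(25 + 3*4)*1 = -21*(25 + 12)*1 = -21*37*1 = -777*1 = -777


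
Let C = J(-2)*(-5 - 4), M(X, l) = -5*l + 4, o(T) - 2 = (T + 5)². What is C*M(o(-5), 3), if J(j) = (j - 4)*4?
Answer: -2376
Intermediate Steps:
o(T) = 2 + (5 + T)² (o(T) = 2 + (T + 5)² = 2 + (5 + T)²)
J(j) = -16 + 4*j (J(j) = (-4 + j)*4 = -16 + 4*j)
M(X, l) = 4 - 5*l
C = 216 (C = (-16 + 4*(-2))*(-5 - 4) = (-16 - 8)*(-9) = -24*(-9) = 216)
C*M(o(-5), 3) = 216*(4 - 5*3) = 216*(4 - 15) = 216*(-11) = -2376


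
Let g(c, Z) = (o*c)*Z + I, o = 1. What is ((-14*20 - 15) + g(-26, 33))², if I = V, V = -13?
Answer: 1359556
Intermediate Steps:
I = -13
g(c, Z) = -13 + Z*c (g(c, Z) = (1*c)*Z - 13 = c*Z - 13 = Z*c - 13 = -13 + Z*c)
((-14*20 - 15) + g(-26, 33))² = ((-14*20 - 15) + (-13 + 33*(-26)))² = ((-280 - 15) + (-13 - 858))² = (-295 - 871)² = (-1166)² = 1359556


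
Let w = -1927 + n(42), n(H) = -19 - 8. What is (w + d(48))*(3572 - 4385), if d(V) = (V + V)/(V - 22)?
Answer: 20612802/13 ≈ 1.5856e+6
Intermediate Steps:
n(H) = -27
d(V) = 2*V/(-22 + V) (d(V) = (2*V)/(-22 + V) = 2*V/(-22 + V))
w = -1954 (w = -1927 - 27 = -1954)
(w + d(48))*(3572 - 4385) = (-1954 + 2*48/(-22 + 48))*(3572 - 4385) = (-1954 + 2*48/26)*(-813) = (-1954 + 2*48*(1/26))*(-813) = (-1954 + 48/13)*(-813) = -25354/13*(-813) = 20612802/13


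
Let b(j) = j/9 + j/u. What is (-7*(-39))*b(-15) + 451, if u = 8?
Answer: -4127/8 ≈ -515.88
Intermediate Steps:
b(j) = 17*j/72 (b(j) = j/9 + j/8 = 17*j/72)
(-7*(-39))*b(-15) + 451 = (-7*(-39))*((17/72)*(-15)) + 451 = 273*(-85/24) + 451 = -7735/8 + 451 = -4127/8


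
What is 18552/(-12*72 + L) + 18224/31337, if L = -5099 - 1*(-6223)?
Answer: 146525566/2036905 ≈ 71.935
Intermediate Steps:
L = 1124 (L = -5099 + 6223 = 1124)
18552/(-12*72 + L) + 18224/31337 = 18552/(-12*72 + 1124) + 18224/31337 = 18552/(-864 + 1124) + 18224*(1/31337) = 18552/260 + 18224/31337 = 18552*(1/260) + 18224/31337 = 4638/65 + 18224/31337 = 146525566/2036905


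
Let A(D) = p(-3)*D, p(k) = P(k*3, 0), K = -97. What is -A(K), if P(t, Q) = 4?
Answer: 388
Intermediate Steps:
p(k) = 4
A(D) = 4*D
-A(K) = -4*(-97) = -1*(-388) = 388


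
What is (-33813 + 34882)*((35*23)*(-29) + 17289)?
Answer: -6473864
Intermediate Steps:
(-33813 + 34882)*((35*23)*(-29) + 17289) = 1069*(805*(-29) + 17289) = 1069*(-23345 + 17289) = 1069*(-6056) = -6473864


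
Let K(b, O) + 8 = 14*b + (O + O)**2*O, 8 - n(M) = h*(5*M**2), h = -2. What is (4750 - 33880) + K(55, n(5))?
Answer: 68665680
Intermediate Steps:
n(M) = 8 + 10*M**2 (n(M) = 8 - (-2)*5*M**2 = 8 - (-10)*M**2 = 8 + 10*M**2)
K(b, O) = -8 + 4*O**3 + 14*b (K(b, O) = -8 + (14*b + (O + O)**2*O) = -8 + (14*b + (2*O)**2*O) = -8 + (14*b + (4*O**2)*O) = -8 + (14*b + 4*O**3) = -8 + (4*O**3 + 14*b) = -8 + 4*O**3 + 14*b)
(4750 - 33880) + K(55, n(5)) = (4750 - 33880) + (-8 + 4*(8 + 10*5**2)**3 + 14*55) = -29130 + (-8 + 4*(8 + 10*25)**3 + 770) = -29130 + (-8 + 4*(8 + 250)**3 + 770) = -29130 + (-8 + 4*258**3 + 770) = -29130 + (-8 + 4*17173512 + 770) = -29130 + (-8 + 68694048 + 770) = -29130 + 68694810 = 68665680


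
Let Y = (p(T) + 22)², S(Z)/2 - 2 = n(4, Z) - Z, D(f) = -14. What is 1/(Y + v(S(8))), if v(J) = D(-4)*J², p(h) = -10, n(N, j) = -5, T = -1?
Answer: -1/6632 ≈ -0.00015078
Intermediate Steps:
S(Z) = -6 - 2*Z (S(Z) = 4 + 2*(-5 - Z) = 4 + (-10 - 2*Z) = -6 - 2*Z)
Y = 144 (Y = (-10 + 22)² = 12² = 144)
v(J) = -14*J²
1/(Y + v(S(8))) = 1/(144 - 14*(-6 - 2*8)²) = 1/(144 - 14*(-6 - 16)²) = 1/(144 - 14*(-22)²) = 1/(144 - 14*484) = 1/(144 - 6776) = 1/(-6632) = -1/6632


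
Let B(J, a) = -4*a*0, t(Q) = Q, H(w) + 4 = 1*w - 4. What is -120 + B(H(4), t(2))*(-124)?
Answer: -120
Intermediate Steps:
H(w) = -8 + w (H(w) = -4 + (1*w - 4) = -4 + (w - 4) = -4 + (-4 + w) = -8 + w)
B(J, a) = 0
-120 + B(H(4), t(2))*(-124) = -120 + 0*(-124) = -120 + 0 = -120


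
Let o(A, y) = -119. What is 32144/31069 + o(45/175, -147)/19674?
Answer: 628703845/611251506 ≈ 1.0286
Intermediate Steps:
32144/31069 + o(45/175, -147)/19674 = 32144/31069 - 119/19674 = 628703845/611251506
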